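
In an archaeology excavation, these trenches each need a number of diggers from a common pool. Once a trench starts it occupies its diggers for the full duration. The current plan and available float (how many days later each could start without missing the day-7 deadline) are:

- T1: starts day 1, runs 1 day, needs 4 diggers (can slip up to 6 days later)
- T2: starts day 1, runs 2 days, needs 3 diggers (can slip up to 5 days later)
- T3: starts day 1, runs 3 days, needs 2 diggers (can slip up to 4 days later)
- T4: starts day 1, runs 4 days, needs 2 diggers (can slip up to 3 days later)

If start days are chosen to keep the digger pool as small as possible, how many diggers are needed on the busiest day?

Early-start (T1@1, T2@1, T3@1, T4@1) gives peak 11: d1:11  d2:7  d3:4  d4:2  d5:0  d6:0  d7:0.
Shift T2→2, T3→4, T4→4.
Schedule T1@1, T2@2, T3@4, T4@4: d1:4  d2:3  d3:3  d4:4  d5:4  d6:4  d7:2 — peak 4.
Total digger-days = 24 over 7 days ⇒ peak ≥ ⌈24/7⌉ = 4, so 4 is optimal.

4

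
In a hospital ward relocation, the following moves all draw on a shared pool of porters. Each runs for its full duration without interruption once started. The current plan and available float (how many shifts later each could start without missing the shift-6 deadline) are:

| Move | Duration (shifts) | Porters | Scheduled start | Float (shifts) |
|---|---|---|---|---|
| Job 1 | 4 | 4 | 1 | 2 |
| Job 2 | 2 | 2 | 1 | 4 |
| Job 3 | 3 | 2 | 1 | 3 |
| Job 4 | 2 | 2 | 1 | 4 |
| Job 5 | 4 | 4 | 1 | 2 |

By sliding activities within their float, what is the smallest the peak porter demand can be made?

Early-start (Job 1@1, Job 2@1, Job 3@1, Job 4@1, Job 5@1) gives peak 14: s1:14  s2:14  s3:10  s4:8  s5:0  s6:0.
Shift Job 5→3.
Schedule Job 1@1, Job 2@1, Job 3@1, Job 4@1, Job 5@3: s1:10  s2:10  s3:10  s4:8  s5:4  s6:4 — peak 10.

10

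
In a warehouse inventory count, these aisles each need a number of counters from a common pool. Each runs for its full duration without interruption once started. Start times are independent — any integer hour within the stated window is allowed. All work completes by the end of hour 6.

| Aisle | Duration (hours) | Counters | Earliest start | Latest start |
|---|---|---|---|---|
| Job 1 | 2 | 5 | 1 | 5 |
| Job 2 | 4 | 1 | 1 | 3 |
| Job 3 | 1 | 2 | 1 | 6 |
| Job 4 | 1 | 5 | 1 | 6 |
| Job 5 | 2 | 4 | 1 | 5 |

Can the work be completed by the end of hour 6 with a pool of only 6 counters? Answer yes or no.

yes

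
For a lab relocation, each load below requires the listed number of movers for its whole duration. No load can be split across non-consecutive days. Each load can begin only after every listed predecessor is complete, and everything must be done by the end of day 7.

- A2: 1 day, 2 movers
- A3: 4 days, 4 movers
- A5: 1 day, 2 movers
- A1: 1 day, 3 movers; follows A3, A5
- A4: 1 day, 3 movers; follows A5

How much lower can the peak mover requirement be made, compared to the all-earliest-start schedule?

4

Early-start peak: d1:8  d2:7  d3:4  d4:4  d5:3  d6:0  d7:0 ⇒ 8.
Leveled (A2@1, A3@2, A5@1, A1@6, A4@7): d1:4  d2:4  d3:4  d4:4  d5:4  d6:3  d7:3 ⇒ 4.
Reduction 8 − 4 = 4.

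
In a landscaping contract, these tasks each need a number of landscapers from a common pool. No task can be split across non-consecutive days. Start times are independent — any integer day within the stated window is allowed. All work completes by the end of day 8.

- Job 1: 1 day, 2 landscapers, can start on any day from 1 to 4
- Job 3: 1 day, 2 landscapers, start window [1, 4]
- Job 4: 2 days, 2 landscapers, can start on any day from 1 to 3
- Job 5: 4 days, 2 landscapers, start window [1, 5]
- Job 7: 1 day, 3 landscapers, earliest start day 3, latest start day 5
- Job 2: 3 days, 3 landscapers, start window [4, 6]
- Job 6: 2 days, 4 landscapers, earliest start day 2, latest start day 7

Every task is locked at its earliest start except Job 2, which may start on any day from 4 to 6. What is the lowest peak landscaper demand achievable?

Job 2@4: d1:8  d2:8  d3:9  d4:5  d5:3  d6:3  d7:0  d8:0 → peak 9
Job 2@5: d1:8  d2:8  d3:9  d4:2  d5:3  d6:3  d7:3  d8:0 → peak 9
Job 2@6: d1:8  d2:8  d3:9  d4:2  d5:0  d6:3  d7:3  d8:3 → peak 9
Best is Job 2@4, peak 9.

9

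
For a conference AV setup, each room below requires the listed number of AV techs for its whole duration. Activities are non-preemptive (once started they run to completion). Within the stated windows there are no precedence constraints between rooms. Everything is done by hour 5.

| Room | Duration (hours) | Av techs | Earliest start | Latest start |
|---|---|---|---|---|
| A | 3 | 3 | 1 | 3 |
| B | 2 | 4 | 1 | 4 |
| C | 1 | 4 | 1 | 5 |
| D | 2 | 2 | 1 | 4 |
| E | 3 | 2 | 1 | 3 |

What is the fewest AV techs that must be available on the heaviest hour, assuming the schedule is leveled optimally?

Early-start (A@1, B@1, C@1, D@1, E@1) gives peak 15: h1:15  h2:11  h3:5  h4:0  h5:0.
Shift C→5, D→3, E→3.
Schedule A@1, B@1, C@5, D@3, E@3: h1:7  h2:7  h3:7  h4:4  h5:6 — peak 7.
Total AV tech-hours = 31 over 5 hours ⇒ peak ≥ ⌈31/5⌉ = 7, so 7 is optimal.

7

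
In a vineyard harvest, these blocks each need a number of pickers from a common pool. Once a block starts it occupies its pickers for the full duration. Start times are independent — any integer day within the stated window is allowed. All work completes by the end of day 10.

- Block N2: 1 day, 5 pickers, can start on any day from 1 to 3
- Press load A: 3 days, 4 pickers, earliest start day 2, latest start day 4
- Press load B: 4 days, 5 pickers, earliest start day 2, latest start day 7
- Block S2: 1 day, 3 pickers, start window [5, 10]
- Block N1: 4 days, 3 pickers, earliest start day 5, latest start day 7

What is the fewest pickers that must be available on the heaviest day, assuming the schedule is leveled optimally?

Early-start (Block N2@1, Press load A@2, Press load B@2, Block S2@5, Block N1@5) gives peak 11: d1:5  d2:9  d3:9  d4:9  d5:11  d6:3  d7:3  d8:3  d9:0  d10:0.
Shift Press load B→5, Block N1→6.
Schedule Block N2@1, Press load A@2, Press load B@5, Block S2@5, Block N1@6: d1:5  d2:4  d3:4  d4:4  d5:8  d6:8  d7:8  d8:8  d9:3  d10:0 — peak 8.

8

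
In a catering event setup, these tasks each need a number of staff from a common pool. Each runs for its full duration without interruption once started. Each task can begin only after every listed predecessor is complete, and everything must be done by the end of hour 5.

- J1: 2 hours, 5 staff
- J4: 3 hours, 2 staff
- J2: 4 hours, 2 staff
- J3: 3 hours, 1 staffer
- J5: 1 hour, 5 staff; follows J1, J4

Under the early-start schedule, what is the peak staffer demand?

10

Early-start schedule: J1@1, J4@1, J2@1, J3@1, J5@4.
Load per hour: hour 1: 10, hour 2: 10, hour 3: 5, hour 4: 7, hour 5: 0.
Peak is 10.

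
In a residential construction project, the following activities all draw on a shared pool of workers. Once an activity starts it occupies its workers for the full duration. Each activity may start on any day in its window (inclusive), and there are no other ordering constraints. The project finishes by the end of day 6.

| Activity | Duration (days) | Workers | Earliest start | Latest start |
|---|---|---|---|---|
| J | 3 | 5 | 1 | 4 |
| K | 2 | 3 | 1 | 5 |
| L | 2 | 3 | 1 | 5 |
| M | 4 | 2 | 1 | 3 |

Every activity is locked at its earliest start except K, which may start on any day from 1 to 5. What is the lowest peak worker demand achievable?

10

K@1: d1:13  d2:13  d3:7  d4:2  d5:0  d6:0 → peak 13
K@2: d1:10  d2:13  d3:10  d4:2  d5:0  d6:0 → peak 13
K@3: d1:10  d2:10  d3:10  d4:5  d5:0  d6:0 → peak 10
K@4: d1:10  d2:10  d3:7  d4:5  d5:3  d6:0 → peak 10
K@5: d1:10  d2:10  d3:7  d4:2  d5:3  d6:3 → peak 10
Best is K@3, peak 10.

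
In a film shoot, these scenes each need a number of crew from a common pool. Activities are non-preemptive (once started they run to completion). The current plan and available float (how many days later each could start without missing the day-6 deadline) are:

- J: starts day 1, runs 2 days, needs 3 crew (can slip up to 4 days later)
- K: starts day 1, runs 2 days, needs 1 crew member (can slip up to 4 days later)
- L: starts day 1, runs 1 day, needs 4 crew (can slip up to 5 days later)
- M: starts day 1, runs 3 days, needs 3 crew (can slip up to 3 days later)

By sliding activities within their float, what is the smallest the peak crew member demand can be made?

4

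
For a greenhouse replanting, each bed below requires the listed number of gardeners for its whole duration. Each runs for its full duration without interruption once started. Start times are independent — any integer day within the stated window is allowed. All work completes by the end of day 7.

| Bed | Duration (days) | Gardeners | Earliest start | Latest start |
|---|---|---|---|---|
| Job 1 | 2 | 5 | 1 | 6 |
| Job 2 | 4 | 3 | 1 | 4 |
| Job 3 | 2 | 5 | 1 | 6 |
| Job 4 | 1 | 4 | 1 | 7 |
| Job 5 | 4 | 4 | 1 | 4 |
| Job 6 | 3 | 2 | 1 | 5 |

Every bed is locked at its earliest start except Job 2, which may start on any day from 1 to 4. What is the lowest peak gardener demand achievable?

20

Job 2@1: d1:23  d2:19  d3:9  d4:7  d5:0  d6:0  d7:0 → peak 23
Job 2@2: d1:20  d2:19  d3:9  d4:7  d5:3  d6:0  d7:0 → peak 20
Job 2@3: d1:20  d2:16  d3:9  d4:7  d5:3  d6:3  d7:0 → peak 20
Job 2@4: d1:20  d2:16  d3:6  d4:7  d5:3  d6:3  d7:3 → peak 20
Best is Job 2@2, peak 20.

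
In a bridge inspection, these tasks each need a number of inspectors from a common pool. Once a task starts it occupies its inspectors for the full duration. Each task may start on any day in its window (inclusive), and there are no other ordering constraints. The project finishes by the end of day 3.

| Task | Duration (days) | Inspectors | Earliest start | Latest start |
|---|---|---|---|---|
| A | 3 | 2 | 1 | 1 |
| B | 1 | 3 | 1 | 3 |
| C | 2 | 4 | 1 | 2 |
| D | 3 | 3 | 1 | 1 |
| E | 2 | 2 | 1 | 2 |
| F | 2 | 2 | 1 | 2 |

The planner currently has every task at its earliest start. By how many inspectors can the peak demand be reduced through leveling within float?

3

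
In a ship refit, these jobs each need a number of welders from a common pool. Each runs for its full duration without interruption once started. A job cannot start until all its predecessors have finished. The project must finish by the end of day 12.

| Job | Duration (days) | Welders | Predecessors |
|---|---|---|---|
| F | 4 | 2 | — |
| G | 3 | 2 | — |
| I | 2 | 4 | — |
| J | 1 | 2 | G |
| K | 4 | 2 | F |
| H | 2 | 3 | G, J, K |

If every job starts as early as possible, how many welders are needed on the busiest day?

8

Early-start schedule: F@1, G@1, I@1, J@4, K@5, H@9.
Load per day: day 1: 8, day 2: 8, day 3: 4, day 4: 4, day 5: 2, day 6: 2, day 7: 2, day 8: 2, day 9: 3, day 10: 3, day 11: 0, day 12: 0.
Peak is 8.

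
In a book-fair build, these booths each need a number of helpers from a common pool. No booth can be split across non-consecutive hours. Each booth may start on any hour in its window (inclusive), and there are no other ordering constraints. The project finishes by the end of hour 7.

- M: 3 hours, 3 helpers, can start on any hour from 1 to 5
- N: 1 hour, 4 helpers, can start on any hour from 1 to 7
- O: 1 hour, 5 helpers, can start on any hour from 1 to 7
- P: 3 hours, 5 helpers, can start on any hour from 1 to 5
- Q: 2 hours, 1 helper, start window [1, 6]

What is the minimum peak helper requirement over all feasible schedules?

7

Early-start (M@1, N@1, O@1, P@1, Q@1) gives peak 18: h1:18  h2:9  h3:8  h4:0  h5:0  h6:0  h7:0.
Shift O→4, P→5, Q→2.
Schedule M@1, N@1, O@4, P@5, Q@2: h1:7  h2:4  h3:4  h4:5  h5:5  h6:5  h7:5 — peak 7.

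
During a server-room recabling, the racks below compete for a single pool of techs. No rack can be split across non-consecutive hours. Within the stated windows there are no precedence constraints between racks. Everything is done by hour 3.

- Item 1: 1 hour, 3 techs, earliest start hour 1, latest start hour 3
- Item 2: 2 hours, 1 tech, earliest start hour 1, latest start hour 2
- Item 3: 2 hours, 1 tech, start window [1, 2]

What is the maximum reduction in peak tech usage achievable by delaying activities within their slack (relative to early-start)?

2

Early-start peak: h1:5  h2:2  h3:0 ⇒ 5.
Leveled (Item 1@1, Item 2@2, Item 3@2): h1:3  h2:2  h3:2 ⇒ 3.
Reduction 5 − 3 = 2.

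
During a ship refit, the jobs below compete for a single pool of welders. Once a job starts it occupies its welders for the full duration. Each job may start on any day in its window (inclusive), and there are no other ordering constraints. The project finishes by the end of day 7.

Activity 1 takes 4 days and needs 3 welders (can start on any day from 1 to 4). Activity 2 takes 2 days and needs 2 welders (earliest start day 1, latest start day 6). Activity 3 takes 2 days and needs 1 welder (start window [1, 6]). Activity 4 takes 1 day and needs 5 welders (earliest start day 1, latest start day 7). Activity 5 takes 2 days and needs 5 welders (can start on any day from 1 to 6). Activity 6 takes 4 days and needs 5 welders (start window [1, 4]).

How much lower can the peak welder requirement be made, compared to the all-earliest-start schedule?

13

Early-start peak: d1:21  d2:16  d3:8  d4:8  d5:0  d6:0  d7:0 ⇒ 21.
Leveled (Activity 1@1, Activity 2@5, Activity 3@5, Activity 4@1, Activity 5@2, Activity 6@4): d1:8  d2:8  d3:8  d4:8  d5:8  d6:8  d7:5 ⇒ 8.
Reduction 21 − 8 = 13.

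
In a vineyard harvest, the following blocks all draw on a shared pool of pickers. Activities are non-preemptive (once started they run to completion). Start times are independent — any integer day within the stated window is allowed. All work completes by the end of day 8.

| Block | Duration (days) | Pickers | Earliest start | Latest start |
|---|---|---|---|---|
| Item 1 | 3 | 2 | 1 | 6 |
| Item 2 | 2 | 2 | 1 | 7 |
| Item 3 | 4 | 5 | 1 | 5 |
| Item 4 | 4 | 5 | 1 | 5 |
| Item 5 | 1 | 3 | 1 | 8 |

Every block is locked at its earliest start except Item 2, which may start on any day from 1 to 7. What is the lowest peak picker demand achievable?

15

Item 2@1: d1:17  d2:14  d3:12  d4:10  d5:0  d6:0  d7:0  d8:0 → peak 17
Item 2@2: d1:15  d2:14  d3:14  d4:10  d5:0  d6:0  d7:0  d8:0 → peak 15
Item 2@3: d1:15  d2:12  d3:14  d4:12  d5:0  d6:0  d7:0  d8:0 → peak 15
Item 2@4: d1:15  d2:12  d3:12  d4:12  d5:2  d6:0  d7:0  d8:0 → peak 15
Item 2@5: d1:15  d2:12  d3:12  d4:10  d5:2  d6:2  d7:0  d8:0 → peak 15
Item 2@6: d1:15  d2:12  d3:12  d4:10  d5:0  d6:2  d7:2  d8:0 → peak 15
Item 2@7: d1:15  d2:12  d3:12  d4:10  d5:0  d6:0  d7:2  d8:2 → peak 15
Best is Item 2@2, peak 15.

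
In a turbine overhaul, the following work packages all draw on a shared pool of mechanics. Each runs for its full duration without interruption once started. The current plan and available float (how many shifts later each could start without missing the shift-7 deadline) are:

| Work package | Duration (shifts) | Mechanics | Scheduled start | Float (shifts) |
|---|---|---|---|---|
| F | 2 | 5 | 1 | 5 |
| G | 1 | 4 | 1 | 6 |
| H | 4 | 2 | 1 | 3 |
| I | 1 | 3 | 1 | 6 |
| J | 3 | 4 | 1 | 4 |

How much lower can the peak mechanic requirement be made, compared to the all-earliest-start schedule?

12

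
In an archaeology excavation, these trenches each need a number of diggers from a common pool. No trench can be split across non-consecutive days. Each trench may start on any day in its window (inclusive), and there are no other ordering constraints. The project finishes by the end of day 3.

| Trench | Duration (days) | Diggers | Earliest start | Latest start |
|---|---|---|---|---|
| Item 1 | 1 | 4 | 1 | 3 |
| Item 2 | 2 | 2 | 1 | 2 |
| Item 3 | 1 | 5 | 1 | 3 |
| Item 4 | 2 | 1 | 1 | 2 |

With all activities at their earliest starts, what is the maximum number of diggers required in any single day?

Early-start schedule: Item 1@1, Item 2@1, Item 3@1, Item 4@1.
Load per day: day 1: 12, day 2: 3, day 3: 0.
Peak is 12.

12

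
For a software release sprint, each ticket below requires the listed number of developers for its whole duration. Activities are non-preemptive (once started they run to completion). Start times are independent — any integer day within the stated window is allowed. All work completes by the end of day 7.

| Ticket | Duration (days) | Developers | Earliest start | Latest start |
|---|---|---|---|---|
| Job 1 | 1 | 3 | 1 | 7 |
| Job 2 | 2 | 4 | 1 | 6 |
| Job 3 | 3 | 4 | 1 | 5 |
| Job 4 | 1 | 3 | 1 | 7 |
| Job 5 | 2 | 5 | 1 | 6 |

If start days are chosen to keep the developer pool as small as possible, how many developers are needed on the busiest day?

7

Early-start (Job 1@1, Job 2@1, Job 3@1, Job 4@1, Job 5@1) gives peak 19: d1:19  d2:13  d3:4  d4:0  d5:0  d6:0  d7:0.
Shift Job 3→3, Job 4→2, Job 5→6.
Schedule Job 1@1, Job 2@1, Job 3@3, Job 4@2, Job 5@6: d1:7  d2:7  d3:4  d4:4  d5:4  d6:5  d7:5 — peak 7.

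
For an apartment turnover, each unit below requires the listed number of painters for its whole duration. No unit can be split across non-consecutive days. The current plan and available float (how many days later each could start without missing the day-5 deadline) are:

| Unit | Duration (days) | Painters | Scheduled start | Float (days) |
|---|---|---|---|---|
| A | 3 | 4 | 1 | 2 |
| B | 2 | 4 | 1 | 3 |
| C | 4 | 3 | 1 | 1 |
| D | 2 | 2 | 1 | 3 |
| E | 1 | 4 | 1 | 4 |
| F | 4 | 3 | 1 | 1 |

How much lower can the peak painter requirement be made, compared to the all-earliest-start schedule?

8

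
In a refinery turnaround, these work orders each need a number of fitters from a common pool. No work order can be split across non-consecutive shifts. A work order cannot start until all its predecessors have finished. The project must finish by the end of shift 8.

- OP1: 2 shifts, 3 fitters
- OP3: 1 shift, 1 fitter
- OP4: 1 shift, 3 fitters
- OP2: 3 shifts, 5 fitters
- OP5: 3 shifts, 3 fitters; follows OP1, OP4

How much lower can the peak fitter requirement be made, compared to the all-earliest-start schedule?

6

Early-start peak: s1:12  s2:8  s3:8  s4:3  s5:3  s6:0  s7:0  s8:0 ⇒ 12.
Leveled (OP1@1, OP3@1, OP4@2, OP2@3, OP5@6): s1:4  s2:6  s3:5  s4:5  s5:5  s6:3  s7:3  s8:3 ⇒ 6.
Reduction 12 − 6 = 6.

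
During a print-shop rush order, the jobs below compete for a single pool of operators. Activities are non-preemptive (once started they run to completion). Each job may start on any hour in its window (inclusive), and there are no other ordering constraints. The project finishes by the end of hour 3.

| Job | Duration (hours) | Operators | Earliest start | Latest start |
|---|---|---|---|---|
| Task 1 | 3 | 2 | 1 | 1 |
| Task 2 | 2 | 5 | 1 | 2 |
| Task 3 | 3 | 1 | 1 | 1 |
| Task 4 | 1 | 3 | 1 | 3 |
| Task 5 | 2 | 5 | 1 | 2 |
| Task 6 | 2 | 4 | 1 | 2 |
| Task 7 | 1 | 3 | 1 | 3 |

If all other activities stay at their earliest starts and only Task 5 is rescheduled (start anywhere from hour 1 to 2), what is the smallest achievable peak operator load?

Task 5@1: h1:23  h2:17  h3:3 → peak 23
Task 5@2: h1:18  h2:17  h3:8 → peak 18
Best is Task 5@2, peak 18.

18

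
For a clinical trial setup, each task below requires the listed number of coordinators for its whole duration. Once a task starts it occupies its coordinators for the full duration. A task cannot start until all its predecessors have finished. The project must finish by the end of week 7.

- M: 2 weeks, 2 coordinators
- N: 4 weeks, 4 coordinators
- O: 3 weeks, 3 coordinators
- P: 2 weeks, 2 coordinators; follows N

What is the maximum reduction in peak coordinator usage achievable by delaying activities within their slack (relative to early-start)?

Early-start peak: w1:9  w2:9  w3:7  w4:4  w5:2  w6:2  w7:0 ⇒ 9.
Leveled (M@1, N@1, O@5, P@5): w1:6  w2:6  w3:4  w4:4  w5:5  w6:5  w7:3 ⇒ 6.
Reduction 9 − 6 = 3.

3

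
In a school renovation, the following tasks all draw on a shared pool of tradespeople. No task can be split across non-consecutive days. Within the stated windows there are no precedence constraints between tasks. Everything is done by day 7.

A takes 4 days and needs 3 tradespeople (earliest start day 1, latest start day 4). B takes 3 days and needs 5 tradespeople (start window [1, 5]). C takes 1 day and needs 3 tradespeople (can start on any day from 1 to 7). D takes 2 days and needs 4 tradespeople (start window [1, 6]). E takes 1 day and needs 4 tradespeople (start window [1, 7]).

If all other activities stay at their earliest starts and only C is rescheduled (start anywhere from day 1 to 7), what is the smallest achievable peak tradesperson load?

16

C@1: d1:19  d2:12  d3:8  d4:3  d5:0  d6:0  d7:0 → peak 19
C@2: d1:16  d2:15  d3:8  d4:3  d5:0  d6:0  d7:0 → peak 16
C@3: d1:16  d2:12  d3:11  d4:3  d5:0  d6:0  d7:0 → peak 16
C@4: d1:16  d2:12  d3:8  d4:6  d5:0  d6:0  d7:0 → peak 16
C@5: d1:16  d2:12  d3:8  d4:3  d5:3  d6:0  d7:0 → peak 16
C@6: d1:16  d2:12  d3:8  d4:3  d5:0  d6:3  d7:0 → peak 16
C@7: d1:16  d2:12  d3:8  d4:3  d5:0  d6:0  d7:3 → peak 16
Best is C@2, peak 16.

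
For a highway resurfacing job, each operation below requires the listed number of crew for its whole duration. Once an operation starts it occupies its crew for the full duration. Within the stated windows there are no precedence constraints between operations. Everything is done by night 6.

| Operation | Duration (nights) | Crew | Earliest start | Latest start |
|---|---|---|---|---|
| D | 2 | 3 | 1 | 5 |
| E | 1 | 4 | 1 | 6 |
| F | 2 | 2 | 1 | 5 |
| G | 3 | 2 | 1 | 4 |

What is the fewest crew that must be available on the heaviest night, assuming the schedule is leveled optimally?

Early-start (D@1, E@1, F@1, G@1) gives peak 11: n1:11  n2:7  n3:2  n4:0  n5:0  n6:0.
Shift E→3, F→4, G→4.
Schedule D@1, E@3, F@4, G@4: n1:3  n2:3  n3:4  n4:4  n5:4  n6:2 — peak 4.
Total crew member-nights = 20 over 6 nights ⇒ peak ≥ ⌈20/6⌉ = 4, so 4 is optimal.

4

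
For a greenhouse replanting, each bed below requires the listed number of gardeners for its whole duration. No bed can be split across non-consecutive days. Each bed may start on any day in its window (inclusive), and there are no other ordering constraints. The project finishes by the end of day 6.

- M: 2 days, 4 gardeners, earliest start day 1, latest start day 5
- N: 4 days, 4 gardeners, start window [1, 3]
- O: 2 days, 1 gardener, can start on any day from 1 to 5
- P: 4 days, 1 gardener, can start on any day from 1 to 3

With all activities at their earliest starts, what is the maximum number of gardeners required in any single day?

10

Early-start schedule: M@1, N@1, O@1, P@1.
Load per day: day 1: 10, day 2: 10, day 3: 5, day 4: 5, day 5: 0, day 6: 0.
Peak is 10.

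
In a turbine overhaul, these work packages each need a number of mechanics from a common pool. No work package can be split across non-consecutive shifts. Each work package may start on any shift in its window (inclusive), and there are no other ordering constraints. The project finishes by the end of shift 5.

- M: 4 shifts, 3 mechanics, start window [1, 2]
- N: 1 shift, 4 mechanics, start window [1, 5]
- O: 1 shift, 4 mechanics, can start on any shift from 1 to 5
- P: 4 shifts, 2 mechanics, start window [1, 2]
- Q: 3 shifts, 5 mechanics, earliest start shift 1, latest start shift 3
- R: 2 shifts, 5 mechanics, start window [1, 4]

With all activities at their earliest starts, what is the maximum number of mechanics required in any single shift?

Early-start schedule: M@1, N@1, O@1, P@1, Q@1, R@1.
Load per shift: shift 1: 23, shift 2: 15, shift 3: 10, shift 4: 5, shift 5: 0.
Peak is 23.

23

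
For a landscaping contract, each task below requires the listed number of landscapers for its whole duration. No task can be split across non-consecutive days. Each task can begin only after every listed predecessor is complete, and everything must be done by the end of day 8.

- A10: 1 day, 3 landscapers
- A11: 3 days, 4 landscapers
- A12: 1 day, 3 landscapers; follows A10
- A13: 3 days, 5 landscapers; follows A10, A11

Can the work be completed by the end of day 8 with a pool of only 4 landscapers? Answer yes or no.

no

Total landscaper-days = 33; over 8 days the average is 33/8 > 4, so some day must exceed 4.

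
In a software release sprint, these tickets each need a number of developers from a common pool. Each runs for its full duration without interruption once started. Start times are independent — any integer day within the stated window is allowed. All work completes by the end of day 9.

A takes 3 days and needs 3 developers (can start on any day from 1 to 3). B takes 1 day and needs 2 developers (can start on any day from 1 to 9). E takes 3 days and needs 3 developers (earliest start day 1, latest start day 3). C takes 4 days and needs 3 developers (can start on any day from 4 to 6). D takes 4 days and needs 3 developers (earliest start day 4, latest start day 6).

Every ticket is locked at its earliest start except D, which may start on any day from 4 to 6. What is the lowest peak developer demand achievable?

8

D@4: d1:8  d2:6  d3:6  d4:6  d5:6  d6:6  d7:6  d8:0  d9:0 → peak 8
D@5: d1:8  d2:6  d3:6  d4:3  d5:6  d6:6  d7:6  d8:3  d9:0 → peak 8
D@6: d1:8  d2:6  d3:6  d4:3  d5:3  d6:6  d7:6  d8:3  d9:3 → peak 8
Best is D@4, peak 8.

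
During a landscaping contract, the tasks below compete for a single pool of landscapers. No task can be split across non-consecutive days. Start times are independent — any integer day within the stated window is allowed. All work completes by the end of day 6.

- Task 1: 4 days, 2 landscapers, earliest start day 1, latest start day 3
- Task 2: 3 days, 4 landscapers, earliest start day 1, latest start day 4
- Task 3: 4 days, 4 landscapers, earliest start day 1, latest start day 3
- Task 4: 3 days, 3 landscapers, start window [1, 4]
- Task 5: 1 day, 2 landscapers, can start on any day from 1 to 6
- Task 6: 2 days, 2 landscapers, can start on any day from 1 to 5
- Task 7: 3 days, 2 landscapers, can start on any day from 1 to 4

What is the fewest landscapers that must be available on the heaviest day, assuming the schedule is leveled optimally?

11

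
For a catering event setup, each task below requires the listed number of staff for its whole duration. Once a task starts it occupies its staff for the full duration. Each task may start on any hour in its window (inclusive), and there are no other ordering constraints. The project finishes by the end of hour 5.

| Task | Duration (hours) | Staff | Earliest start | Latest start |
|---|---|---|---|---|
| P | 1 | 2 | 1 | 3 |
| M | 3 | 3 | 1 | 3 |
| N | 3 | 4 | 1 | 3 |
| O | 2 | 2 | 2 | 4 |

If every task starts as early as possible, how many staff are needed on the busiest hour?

9

Early-start schedule: P@1, M@1, N@1, O@2.
Load per hour: hour 1: 9, hour 2: 9, hour 3: 9, hour 4: 0, hour 5: 0.
Peak is 9.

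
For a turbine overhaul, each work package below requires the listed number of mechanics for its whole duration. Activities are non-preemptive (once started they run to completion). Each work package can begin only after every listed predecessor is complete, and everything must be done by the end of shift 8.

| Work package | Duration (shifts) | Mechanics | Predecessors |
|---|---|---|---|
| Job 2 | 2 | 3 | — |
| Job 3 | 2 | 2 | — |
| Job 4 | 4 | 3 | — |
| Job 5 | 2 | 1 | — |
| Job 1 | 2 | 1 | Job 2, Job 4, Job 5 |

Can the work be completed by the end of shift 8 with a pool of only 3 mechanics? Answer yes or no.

no

Total mechanic-shifts = 26; over 8 shifts the average is 26/8 > 3, so some shift must exceed 3.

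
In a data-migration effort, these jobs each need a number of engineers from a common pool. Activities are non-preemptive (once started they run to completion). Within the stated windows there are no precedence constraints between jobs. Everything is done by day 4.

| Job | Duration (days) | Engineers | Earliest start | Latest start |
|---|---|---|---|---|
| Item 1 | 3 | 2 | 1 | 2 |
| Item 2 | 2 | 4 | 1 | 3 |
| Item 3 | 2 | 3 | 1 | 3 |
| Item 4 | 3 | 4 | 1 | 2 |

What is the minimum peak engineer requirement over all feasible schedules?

10

Early-start (Item 1@1, Item 2@1, Item 3@1, Item 4@1) gives peak 13: d1:13  d2:13  d3:6  d4:0.
Shift Item 3→3.
Schedule Item 1@1, Item 2@1, Item 3@3, Item 4@1: d1:10  d2:10  d3:9  d4:3 — peak 10.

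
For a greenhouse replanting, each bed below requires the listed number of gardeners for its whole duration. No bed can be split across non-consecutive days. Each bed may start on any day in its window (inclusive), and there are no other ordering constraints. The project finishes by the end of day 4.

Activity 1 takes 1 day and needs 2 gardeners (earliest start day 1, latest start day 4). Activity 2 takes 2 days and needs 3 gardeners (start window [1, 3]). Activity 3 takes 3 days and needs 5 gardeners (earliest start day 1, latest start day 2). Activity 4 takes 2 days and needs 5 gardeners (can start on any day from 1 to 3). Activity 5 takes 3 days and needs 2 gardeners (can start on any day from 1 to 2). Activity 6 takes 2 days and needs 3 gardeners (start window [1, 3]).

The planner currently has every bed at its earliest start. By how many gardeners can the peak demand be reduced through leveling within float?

Early-start peak: d1:20  d2:18  d3:7  d4:0 ⇒ 20.
Leveled (Activity 1@1, Activity 2@1, Activity 3@1, Activity 4@3, Activity 5@2, Activity 6@1): d1:13  d2:13  d3:12  d4:7 ⇒ 13.
Reduction 20 − 13 = 7.

7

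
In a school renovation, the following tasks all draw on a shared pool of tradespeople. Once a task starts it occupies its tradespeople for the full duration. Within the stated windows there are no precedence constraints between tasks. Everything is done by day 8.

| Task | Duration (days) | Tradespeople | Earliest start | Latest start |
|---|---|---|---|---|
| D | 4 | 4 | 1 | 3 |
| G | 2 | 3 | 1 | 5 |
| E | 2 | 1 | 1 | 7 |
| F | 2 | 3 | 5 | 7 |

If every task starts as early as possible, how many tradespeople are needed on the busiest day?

Early-start schedule: D@1, G@1, E@1, F@5.
Load per day: day 1: 8, day 2: 8, day 3: 4, day 4: 4, day 5: 3, day 6: 3, day 7: 0, day 8: 0.
Peak is 8.

8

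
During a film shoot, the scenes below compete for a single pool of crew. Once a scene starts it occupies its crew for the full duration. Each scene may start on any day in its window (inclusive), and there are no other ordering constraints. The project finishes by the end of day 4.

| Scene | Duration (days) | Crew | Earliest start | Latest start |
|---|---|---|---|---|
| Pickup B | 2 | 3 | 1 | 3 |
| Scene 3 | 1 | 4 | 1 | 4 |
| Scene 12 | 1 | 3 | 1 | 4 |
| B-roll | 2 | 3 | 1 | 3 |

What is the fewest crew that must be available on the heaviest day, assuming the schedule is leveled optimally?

6

Early-start (Pickup B@1, Scene 3@1, Scene 12@1, B-roll@1) gives peak 13: d1:13  d2:6  d3:0  d4:0.
Shift Scene 3→3, Scene 12→4.
Schedule Pickup B@1, Scene 3@3, Scene 12@4, B-roll@1: d1:6  d2:6  d3:4  d4:3 — peak 6.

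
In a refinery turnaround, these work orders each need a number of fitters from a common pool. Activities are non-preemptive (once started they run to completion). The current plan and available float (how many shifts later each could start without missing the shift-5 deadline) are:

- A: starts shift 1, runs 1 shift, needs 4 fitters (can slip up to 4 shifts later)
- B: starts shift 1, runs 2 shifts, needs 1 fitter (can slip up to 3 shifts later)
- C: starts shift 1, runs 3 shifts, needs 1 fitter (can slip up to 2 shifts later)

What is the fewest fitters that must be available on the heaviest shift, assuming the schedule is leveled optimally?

Early-start (A@1, B@1, C@1) gives peak 6: s1:6  s2:2  s3:1  s4:0  s5:0.
Shift B→2, C→2.
Schedule A@1, B@2, C@2: s1:4  s2:2  s3:2  s4:1  s5:0 — peak 4.

4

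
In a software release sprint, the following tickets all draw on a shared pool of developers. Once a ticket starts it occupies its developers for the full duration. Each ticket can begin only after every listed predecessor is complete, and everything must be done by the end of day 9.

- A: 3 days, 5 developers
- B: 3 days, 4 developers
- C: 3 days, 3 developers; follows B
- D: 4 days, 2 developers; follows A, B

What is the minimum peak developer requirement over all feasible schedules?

Schedule A@1, B@1, C@4, D@4: d1:9  d2:9  d3:9  d4:5  d5:5  d6:5  d7:2  d8:0  d9:0 — peak 9.

9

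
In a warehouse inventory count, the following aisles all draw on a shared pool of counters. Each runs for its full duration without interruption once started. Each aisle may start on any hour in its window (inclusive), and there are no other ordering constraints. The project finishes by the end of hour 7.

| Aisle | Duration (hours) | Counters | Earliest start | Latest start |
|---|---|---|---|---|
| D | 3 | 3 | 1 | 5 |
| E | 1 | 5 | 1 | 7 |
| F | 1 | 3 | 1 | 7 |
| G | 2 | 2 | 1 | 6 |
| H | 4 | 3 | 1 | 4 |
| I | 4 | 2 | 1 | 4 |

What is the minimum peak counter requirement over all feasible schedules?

7

Early-start (D@1, E@1, F@1, G@1, H@1, I@1) gives peak 18: h1:18  h2:10  h3:8  h4:5  h5:0  h6:0  h7:0.
Shift E→5, F→6, G→6, I→4.
Schedule D@1, E@5, F@6, G@6, H@1, I@4: h1:6  h2:6  h3:6  h4:5  h5:7  h6:7  h7:4 — peak 7.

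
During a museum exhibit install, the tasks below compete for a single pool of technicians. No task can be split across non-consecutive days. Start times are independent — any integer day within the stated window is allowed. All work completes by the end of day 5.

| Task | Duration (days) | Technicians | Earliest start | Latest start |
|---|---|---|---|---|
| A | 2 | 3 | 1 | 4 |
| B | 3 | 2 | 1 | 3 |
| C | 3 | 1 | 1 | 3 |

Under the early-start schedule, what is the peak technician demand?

6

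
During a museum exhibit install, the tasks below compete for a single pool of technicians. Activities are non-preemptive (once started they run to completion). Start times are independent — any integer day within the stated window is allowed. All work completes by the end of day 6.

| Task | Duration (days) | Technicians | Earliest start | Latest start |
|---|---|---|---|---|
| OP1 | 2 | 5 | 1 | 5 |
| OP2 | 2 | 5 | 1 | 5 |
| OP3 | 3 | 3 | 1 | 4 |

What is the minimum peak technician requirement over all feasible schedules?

Early-start (OP1@1, OP2@1, OP3@1) gives peak 13: d1:13  d2:13  d3:3  d4:0  d5:0  d6:0.
Shift OP2→3.
Schedule OP1@1, OP2@3, OP3@1: d1:8  d2:8  d3:8  d4:5  d5:0  d6:0 — peak 8.

8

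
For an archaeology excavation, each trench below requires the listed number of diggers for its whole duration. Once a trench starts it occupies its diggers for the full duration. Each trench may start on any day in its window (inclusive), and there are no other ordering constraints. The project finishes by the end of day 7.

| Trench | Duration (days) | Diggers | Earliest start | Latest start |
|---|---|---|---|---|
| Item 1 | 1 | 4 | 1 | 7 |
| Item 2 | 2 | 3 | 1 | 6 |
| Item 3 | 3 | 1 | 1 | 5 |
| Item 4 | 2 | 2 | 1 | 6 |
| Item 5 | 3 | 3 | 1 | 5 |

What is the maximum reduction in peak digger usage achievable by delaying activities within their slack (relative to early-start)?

Early-start peak: d1:13  d2:9  d3:4  d4:0  d5:0  d6:0  d7:0 ⇒ 13.
Leveled (Item 1@1, Item 2@2, Item 3@1, Item 4@4, Item 5@4): d1:5  d2:4  d3:4  d4:5  d5:5  d6:3  d7:0 ⇒ 5.
Reduction 13 − 5 = 8.

8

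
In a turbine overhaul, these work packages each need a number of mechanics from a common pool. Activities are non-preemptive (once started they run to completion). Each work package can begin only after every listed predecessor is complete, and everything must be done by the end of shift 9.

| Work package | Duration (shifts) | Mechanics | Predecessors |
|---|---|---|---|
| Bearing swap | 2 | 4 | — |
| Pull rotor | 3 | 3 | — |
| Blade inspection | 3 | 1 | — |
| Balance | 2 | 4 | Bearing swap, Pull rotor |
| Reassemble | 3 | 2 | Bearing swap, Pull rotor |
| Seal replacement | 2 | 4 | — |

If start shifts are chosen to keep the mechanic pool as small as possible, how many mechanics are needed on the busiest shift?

6

Early-start (Bearing swap@1, Pull rotor@1, Blade inspection@1, Balance@4, Reassemble@4, Seal replacement@1) gives peak 12: s1:12  s2:12  s3:4  s4:6  s5:6  s6:2  s7:0  s8:0  s9:0.
Shift Pull rotor→3, Balance→6, Reassemble→6, Seal replacement→8.
Schedule Bearing swap@1, Pull rotor@3, Blade inspection@1, Balance@6, Reassemble@6, Seal replacement@8: s1:5  s2:5  s3:4  s4:3  s5:3  s6:6  s7:6  s8:6  s9:4 — peak 6.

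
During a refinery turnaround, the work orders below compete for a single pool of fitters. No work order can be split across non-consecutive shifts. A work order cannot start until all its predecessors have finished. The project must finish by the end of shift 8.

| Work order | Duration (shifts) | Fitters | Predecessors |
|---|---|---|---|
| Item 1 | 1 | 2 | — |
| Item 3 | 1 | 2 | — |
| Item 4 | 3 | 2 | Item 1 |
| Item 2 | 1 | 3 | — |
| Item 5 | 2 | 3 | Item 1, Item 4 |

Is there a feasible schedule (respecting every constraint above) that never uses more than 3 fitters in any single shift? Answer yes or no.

Schedule Item 1@1, Item 3@2, Item 4@3, Item 2@6, Item 5@7: s1:2  s2:2  s3:2  s4:2  s5:2  s6:3  s7:3  s8:3 — peak 3 ≤ 3.

yes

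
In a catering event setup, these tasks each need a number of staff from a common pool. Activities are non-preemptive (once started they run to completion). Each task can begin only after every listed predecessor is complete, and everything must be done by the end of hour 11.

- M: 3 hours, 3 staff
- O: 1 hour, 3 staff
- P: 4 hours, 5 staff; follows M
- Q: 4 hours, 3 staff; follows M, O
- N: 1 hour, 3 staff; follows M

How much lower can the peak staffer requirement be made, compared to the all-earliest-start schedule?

5

Early-start peak: h1:6  h2:3  h3:3  h4:11  h5:8  h6:8  h7:8  h8:0  h9:0  h10:0  h11:0 ⇒ 11.
Leveled (M@1, O@1, P@4, Q@8, N@8): h1:6  h2:3  h3:3  h4:5  h5:5  h6:5  h7:5  h8:6  h9:3  h10:3  h11:3 ⇒ 6.
Reduction 11 − 6 = 5.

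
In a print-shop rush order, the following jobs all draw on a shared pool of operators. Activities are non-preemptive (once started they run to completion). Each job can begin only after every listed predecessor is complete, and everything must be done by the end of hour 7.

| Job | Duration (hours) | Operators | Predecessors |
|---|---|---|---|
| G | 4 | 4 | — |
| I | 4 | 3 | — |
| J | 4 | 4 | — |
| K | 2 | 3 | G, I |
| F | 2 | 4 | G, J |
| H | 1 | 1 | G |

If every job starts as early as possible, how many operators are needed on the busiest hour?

11

Early-start schedule: G@1, I@1, J@1, K@5, F@5, H@5.
Load per hour: hour 1: 11, hour 2: 11, hour 3: 11, hour 4: 11, hour 5: 8, hour 6: 7, hour 7: 0.
Peak is 11.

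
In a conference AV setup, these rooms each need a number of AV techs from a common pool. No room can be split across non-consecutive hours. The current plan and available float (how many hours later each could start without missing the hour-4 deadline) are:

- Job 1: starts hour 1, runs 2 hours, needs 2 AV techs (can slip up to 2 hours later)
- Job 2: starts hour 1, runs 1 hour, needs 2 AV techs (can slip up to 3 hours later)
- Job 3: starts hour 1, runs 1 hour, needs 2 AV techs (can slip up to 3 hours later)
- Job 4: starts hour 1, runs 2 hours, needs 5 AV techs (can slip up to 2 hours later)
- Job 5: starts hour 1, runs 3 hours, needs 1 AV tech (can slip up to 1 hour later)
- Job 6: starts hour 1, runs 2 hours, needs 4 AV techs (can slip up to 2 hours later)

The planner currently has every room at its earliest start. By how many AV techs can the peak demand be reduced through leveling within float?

8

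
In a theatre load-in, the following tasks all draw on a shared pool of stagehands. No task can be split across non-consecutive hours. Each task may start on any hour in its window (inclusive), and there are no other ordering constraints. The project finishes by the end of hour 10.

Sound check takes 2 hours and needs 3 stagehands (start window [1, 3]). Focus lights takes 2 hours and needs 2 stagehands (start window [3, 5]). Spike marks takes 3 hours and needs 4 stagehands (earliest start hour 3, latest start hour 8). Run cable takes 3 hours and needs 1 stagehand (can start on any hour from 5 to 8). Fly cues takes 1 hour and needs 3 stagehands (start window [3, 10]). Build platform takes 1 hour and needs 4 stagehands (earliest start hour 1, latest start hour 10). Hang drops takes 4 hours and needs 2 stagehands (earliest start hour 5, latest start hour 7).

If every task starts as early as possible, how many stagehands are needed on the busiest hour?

Early-start schedule: Sound check@1, Focus lights@3, Spike marks@3, Run cable@5, Fly cues@3, Build platform@1, Hang drops@5.
Load per hour: hour 1: 7, hour 2: 3, hour 3: 9, hour 4: 6, hour 5: 7, hour 6: 3, hour 7: 3, hour 8: 2, hour 9: 0, hour 10: 0.
Peak is 9.

9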